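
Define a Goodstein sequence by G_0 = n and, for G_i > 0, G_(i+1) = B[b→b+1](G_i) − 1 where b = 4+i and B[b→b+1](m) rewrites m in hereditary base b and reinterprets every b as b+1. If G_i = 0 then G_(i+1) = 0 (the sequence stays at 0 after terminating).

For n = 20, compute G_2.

39

G_0=20  [base 4] 4^2 + 4  →[4↦5]→  5^2 + 5 = 30  −1 ⇒ G_1=29
G_1=29  [base 5] 5^2 + 4  →[5↦6]→  6^2 + 4 = 40  −1 ⇒ G_2=39
G_2=39  [base 6] 6^2 + 3  →[6↦7]→  7^2 + 3 = 52  −1 ⇒ G_3=51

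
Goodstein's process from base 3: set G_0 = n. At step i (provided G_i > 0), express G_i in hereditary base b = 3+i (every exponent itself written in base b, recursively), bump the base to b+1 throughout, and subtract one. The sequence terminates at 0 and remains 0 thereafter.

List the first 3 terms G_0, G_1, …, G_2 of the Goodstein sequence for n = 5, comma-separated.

(0) 5|_3 = 3 + 2 ↦ 4 + 2|_4 = 6 ⇒ 5
(1) 5|_4 = 4 + 1 ↦ 5 + 1|_5 = 6 ⇒ 5

5, 5, 5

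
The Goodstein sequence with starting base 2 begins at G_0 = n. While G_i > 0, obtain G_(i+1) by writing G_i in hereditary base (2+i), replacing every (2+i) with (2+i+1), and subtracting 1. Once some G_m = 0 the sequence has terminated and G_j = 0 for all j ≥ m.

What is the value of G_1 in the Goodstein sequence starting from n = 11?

84

(0) 11|_2 = 2^(2 + 1) + 2 + 1 ↦ 3^(3 + 1) + 3 + 1|_3 = 85 ⇒ 84
(1) 84|_3 = 3^(3 + 1) + 3 ↦ 4^(4 + 1) + 4|_4 = 1028 ⇒ 1027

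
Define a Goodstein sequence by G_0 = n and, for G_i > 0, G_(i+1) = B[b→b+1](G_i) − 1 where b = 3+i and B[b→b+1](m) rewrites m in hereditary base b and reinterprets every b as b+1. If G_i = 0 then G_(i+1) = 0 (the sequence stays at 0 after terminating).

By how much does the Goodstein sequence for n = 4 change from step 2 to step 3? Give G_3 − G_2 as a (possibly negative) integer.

-1

i=0: 4 = 3 + 1 (b=3); 3→4: 4 + 1 = 5; 5−1 = 4
i=1: 4 = 4 (b=4); 4→5: 5 = 5; 5−1 = 4
i=2: 4 = 4 (b=5); 5→6: 4 = 4; 4−1 = 3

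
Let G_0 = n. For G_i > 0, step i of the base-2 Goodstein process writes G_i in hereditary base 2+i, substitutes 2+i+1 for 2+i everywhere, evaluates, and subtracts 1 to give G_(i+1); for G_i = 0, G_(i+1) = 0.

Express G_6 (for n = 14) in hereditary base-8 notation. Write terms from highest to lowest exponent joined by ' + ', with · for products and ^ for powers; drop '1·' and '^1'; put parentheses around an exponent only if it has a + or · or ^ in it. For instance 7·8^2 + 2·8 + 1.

8^(8 + 1) + 5·8^5 + 5·8^4 + 5·8^3 + 5·8^2 + 5·8 + 3

G_0 = 14. HB_2(14) = 2^(2 + 1) + 2^2 + 2. Bump = 111. G_1 = 110.
G_1 = 110. HB_3(110) = 3^(3 + 1) + 3^3 + 2. Bump = 1282. G_2 = 1281.
G_2 = 1281. HB_4(1281) = 4^(4 + 1) + 4^4 + 1. Bump = 18751. G_3 = 18750.
G_3 = 18750. HB_5(18750) = 5^(5 + 1) + 5^5. Bump = 326592. G_4 = 326591.
G_4 = 326591. HB_6(326591) = 6^(6 + 1) + 5·6^5 + 5·6^4 + 5·6^3 + 5·6^2 + 5·6 + 5. Bump = 5862841. G_5 = 5862840.
G_5 = 5862840. HB_7(5862840) = 7^(7 + 1) + 5·7^5 + 5·7^4 + 5·7^3 + 5·7^2 + 5·7 + 4. Bump = 134404972. G_6 = 134404971.
G_6 = 134404971. HB_8(134404971) = 8^(8 + 1) + 5·8^5 + 5·8^4 + 5·8^3 + 5·8^2 + 5·8 + 3. Bump = 3487116549. G_7 = 3487116548.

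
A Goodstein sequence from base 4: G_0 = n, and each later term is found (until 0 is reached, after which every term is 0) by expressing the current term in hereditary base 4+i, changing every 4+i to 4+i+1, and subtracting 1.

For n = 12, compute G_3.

16

base 4: 12 = 3·4; at 5: 3·5 = 15; next = 14
base 5: 14 = 2·5 + 4; at 6: 2·6 + 4 = 16; next = 15
base 6: 15 = 2·6 + 3; at 7: 2·7 + 3 = 17; next = 16
base 7: 16 = 2·7 + 2; at 8: 2·8 + 2 = 18; next = 17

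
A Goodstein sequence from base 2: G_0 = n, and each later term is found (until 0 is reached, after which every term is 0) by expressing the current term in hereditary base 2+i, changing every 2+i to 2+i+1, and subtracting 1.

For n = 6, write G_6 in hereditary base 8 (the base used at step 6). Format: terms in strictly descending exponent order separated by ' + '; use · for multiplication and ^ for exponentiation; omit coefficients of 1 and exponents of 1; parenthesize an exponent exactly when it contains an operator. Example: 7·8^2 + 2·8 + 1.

5·8^5 + 5·8^4 + 5·8^3 + 5·8^2 + 5·8 + 3

base 2: 6 = 2^2 + 2; at 3: 3^3 + 3 = 30; next = 29
base 3: 29 = 3^3 + 2; at 4: 4^4 + 2 = 258; next = 257
base 4: 257 = 4^4 + 1; at 5: 5^5 + 1 = 3126; next = 3125
base 5: 3125 = 5^5; at 6: 6^6 = 46656; next = 46655
base 6: 46655 = 5·6^5 + 5·6^4 + 5·6^3 + 5·6^2 + 5·6 + 5; at 7: 5·7^5 + 5·7^4 + 5·7^3 + 5·7^2 + 5·7 + 5 = 98040; next = 98039
base 7: 98039 = 5·7^5 + 5·7^4 + 5·7^3 + 5·7^2 + 5·7 + 4; at 8: 5·8^5 + 5·8^4 + 5·8^3 + 5·8^2 + 5·8 + 4 = 187244; next = 187243
base 8: 187243 = 5·8^5 + 5·8^4 + 5·8^3 + 5·8^2 + 5·8 + 3; at 9: 5·9^5 + 5·9^4 + 5·9^3 + 5·9^2 + 5·9 + 3 = 332148; next = 332147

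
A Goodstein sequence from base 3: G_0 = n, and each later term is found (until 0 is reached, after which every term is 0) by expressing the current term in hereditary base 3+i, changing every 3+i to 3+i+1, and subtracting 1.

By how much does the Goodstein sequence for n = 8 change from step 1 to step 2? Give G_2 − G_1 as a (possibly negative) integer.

base 3: 8 = 2·3 + 2; at 4: 2·4 + 2 = 10; next = 9
base 4: 9 = 2·4 + 1; at 5: 2·5 + 1 = 11; next = 10

1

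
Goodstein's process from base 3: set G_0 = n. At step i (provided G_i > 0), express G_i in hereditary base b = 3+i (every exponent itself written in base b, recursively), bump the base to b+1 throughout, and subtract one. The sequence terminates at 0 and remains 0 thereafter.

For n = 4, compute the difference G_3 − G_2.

-1

G_0 = 4. HB_3(4) = 3 + 1. Bump = 5. G_1 = 4.
G_1 = 4. HB_4(4) = 4. Bump = 5. G_2 = 4.
G_2 = 4. HB_5(4) = 4. Bump = 4. G_3 = 3.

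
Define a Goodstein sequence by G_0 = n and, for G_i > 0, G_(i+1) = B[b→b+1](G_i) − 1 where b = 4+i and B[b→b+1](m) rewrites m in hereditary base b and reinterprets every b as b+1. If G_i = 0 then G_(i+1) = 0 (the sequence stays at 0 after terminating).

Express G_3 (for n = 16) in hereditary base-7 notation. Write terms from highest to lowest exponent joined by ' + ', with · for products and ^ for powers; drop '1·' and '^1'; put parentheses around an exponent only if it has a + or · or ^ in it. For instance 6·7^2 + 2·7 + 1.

4·7 + 2

16 —HB4→ 4^2 —bump→ 5^2 = 25 —(−1)→ 24
24 —HB5→ 4·5 + 4 —bump→ 4·6 + 4 = 28 —(−1)→ 27
27 —HB6→ 4·6 + 3 —bump→ 4·7 + 3 = 31 —(−1)→ 30
30 —HB7→ 4·7 + 2 —bump→ 4·8 + 2 = 34 —(−1)→ 33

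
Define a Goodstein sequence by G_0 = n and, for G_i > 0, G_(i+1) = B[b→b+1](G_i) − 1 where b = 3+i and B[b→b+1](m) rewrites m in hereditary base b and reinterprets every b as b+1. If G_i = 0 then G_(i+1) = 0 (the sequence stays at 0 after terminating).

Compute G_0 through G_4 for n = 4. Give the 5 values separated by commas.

4 —HB3→ 3 + 1 —bump→ 4 + 1 = 5 —(−1)→ 4
4 —HB4→ 4 —bump→ 5 = 5 —(−1)→ 4
4 —HB5→ 4 —bump→ 4 = 4 —(−1)→ 3
3 —HB6→ 3 —bump→ 3 = 3 —(−1)→ 2

4, 4, 4, 3, 2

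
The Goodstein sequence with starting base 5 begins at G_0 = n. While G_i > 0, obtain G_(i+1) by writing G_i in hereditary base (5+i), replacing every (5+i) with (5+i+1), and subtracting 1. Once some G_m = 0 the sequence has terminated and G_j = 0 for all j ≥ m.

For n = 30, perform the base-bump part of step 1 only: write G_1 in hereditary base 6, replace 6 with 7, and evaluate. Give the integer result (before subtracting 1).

54

G_0 = 30. HB_5(30) = 5^2 + 5. Bump = 42. G_1 = 41.
G_1 = 41. HB_6(41) = 6^2 + 5. Bump = 54. G_2 = 53.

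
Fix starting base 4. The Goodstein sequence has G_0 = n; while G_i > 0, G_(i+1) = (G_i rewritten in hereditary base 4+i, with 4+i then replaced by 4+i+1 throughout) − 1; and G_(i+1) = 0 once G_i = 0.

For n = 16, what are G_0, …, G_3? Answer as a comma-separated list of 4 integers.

16, 24, 27, 30

[0] 16 ≡ 4^2 (base 4). Lift 5: 25. −1: 24.
[1] 24 ≡ 4·5 + 4 (base 5). Lift 6: 28. −1: 27.
[2] 27 ≡ 4·6 + 3 (base 6). Lift 7: 31. −1: 30.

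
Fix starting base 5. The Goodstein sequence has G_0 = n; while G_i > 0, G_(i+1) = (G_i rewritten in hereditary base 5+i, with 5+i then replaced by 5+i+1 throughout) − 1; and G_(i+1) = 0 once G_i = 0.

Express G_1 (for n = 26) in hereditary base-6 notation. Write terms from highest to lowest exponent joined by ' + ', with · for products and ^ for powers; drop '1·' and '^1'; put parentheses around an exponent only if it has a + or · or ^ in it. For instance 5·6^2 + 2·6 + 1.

6^2

26 —HB5→ 5^2 + 1 —bump→ 6^2 + 1 = 37 —(−1)→ 36
36 —HB6→ 6^2 —bump→ 7^2 = 49 —(−1)→ 48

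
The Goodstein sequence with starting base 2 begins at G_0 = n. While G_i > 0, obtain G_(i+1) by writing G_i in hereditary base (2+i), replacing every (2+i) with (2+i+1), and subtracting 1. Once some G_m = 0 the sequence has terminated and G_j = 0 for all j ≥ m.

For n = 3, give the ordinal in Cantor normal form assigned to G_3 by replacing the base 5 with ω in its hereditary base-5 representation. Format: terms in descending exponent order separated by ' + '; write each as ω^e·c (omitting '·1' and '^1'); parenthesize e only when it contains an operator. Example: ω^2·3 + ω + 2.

base 2: 3 = 2 + 1; at 3: 3 + 1 = 4; next = 3
base 3: 3 = 3; at 4: 4 = 4; next = 3
base 4: 3 = 3; at 5: 3 = 3; next = 2
base 5: 2 = 2; at 6: 2 = 2; next = 1

2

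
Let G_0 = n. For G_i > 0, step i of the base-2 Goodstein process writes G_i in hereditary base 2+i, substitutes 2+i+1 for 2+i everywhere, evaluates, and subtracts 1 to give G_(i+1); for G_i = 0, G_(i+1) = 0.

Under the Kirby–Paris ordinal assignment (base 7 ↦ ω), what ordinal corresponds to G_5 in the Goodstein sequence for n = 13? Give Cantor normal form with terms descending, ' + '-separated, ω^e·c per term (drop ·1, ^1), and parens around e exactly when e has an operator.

step 0: 13 = 2^(2 + 1) + 2^2 + 1; sub 3 for 2: 3^(3 + 1) + 3^3 + 1; = 109; G_1 = 109−1 = 108
step 1: 108 = 3^(3 + 1) + 3^3; sub 4 for 3: 4^(4 + 1) + 4^4; = 1280; G_2 = 1280−1 = 1279
step 2: 1279 = 4^(4 + 1) + 3·4^3 + 3·4^2 + 3·4 + 3; sub 5 for 4: 5^(5 + 1) + 3·5^3 + 3·5^2 + 3·5 + 3; = 16093; G_3 = 16093−1 = 16092
step 3: 16092 = 5^(5 + 1) + 3·5^3 + 3·5^2 + 3·5 + 2; sub 6 for 5: 6^(6 + 1) + 3·6^3 + 3·6^2 + 3·6 + 2; = 280712; G_4 = 280712−1 = 280711
step 4: 280711 = 6^(6 + 1) + 3·6^3 + 3·6^2 + 3·6 + 1; sub 7 for 6: 7^(7 + 1) + 3·7^3 + 3·7^2 + 3·7 + 1; = 5765999; G_5 = 5765999−1 = 5765998
step 5: 5765998 = 7^(7 + 1) + 3·7^3 + 3·7^2 + 3·7; sub 8 for 7: 8^(8 + 1) + 3·8^3 + 3·8^2 + 3·8; = 134219480; G_6 = 134219480−1 = 134219479

ω^(ω + 1) + ω^3·3 + ω^2·3 + ω·3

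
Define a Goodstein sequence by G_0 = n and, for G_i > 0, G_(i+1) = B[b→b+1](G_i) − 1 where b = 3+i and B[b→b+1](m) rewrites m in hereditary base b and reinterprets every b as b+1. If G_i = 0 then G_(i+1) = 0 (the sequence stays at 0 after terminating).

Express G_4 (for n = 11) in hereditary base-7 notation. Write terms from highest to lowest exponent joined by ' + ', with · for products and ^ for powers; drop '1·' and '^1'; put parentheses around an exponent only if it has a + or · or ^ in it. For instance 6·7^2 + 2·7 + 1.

base 3: 11 = 3^2 + 2; at 4: 4^2 + 2 = 18; next = 17
base 4: 17 = 4^2 + 1; at 5: 5^2 + 1 = 26; next = 25
base 5: 25 = 5^2; at 6: 6^2 = 36; next = 35
base 6: 35 = 5·6 + 5; at 7: 5·7 + 5 = 40; next = 39

5·7 + 4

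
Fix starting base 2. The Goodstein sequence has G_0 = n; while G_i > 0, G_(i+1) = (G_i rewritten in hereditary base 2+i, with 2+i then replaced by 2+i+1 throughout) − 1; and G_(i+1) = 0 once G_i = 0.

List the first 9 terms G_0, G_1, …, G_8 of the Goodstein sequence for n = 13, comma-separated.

13, 108, 1279, 16092, 280711, 5765998, 134219479, 3486786855, 100000003325

G_0 = 13. HB_2(13) = 2^(2 + 1) + 2^2 + 1. Bump = 109. G_1 = 108.
G_1 = 108. HB_3(108) = 3^(3 + 1) + 3^3. Bump = 1280. G_2 = 1279.
G_2 = 1279. HB_4(1279) = 4^(4 + 1) + 3·4^3 + 3·4^2 + 3·4 + 3. Bump = 16093. G_3 = 16092.
G_3 = 16092. HB_5(16092) = 5^(5 + 1) + 3·5^3 + 3·5^2 + 3·5 + 2. Bump = 280712. G_4 = 280711.
G_4 = 280711. HB_6(280711) = 6^(6 + 1) + 3·6^3 + 3·6^2 + 3·6 + 1. Bump = 5765999. G_5 = 5765998.
G_5 = 5765998. HB_7(5765998) = 7^(7 + 1) + 3·7^3 + 3·7^2 + 3·7. Bump = 134219480. G_6 = 134219479.
G_6 = 134219479. HB_8(134219479) = 8^(8 + 1) + 3·8^3 + 3·8^2 + 2·8 + 7. Bump = 3486786856. G_7 = 3486786855.
G_7 = 3486786855. HB_9(3486786855) = 9^(9 + 1) + 3·9^3 + 3·9^2 + 2·9 + 6. Bump = 100000003326. G_8 = 100000003325.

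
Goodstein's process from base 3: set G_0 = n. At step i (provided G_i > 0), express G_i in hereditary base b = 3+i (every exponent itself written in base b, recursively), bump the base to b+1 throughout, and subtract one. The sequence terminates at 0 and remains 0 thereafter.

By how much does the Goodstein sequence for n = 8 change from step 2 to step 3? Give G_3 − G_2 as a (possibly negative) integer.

G_0=8  [base 3] 2·3 + 2  →[3↦4]→  2·4 + 2 = 10  −1 ⇒ G_1=9
G_1=9  [base 4] 2·4 + 1  →[4↦5]→  2·5 + 1 = 11  −1 ⇒ G_2=10
G_2=10  [base 5] 2·5  →[5↦6]→  2·6 = 12  −1 ⇒ G_3=11

1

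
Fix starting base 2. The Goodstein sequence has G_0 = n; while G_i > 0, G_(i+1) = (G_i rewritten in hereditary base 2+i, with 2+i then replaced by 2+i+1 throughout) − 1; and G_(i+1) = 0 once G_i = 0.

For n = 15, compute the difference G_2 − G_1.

15 —HB2→ 2^(2 + 1) + 2^2 + 2 + 1 —bump→ 3^(3 + 1) + 3^3 + 3 + 1 = 112 —(−1)→ 111
111 —HB3→ 3^(3 + 1) + 3^3 + 3 —bump→ 4^(4 + 1) + 4^4 + 4 = 1284 —(−1)→ 1283

1172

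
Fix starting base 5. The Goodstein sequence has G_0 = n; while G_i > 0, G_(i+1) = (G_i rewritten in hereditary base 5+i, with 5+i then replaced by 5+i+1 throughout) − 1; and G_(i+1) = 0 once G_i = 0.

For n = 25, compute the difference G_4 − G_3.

4

25 —HB5→ 5^2 —bump→ 6^2 = 36 —(−1)→ 35
35 —HB6→ 5·6 + 5 —bump→ 5·7 + 5 = 40 —(−1)→ 39
39 —HB7→ 5·7 + 4 —bump→ 5·8 + 4 = 44 —(−1)→ 43
43 —HB8→ 5·8 + 3 —bump→ 5·9 + 3 = 48 —(−1)→ 47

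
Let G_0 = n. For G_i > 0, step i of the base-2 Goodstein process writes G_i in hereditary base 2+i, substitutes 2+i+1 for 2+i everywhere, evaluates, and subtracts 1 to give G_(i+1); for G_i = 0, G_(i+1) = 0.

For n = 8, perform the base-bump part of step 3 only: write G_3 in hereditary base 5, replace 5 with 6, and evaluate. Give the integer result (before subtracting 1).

93396

[0] 8 ≡ 2^(2 + 1) (base 2). Lift 3: 81. −1: 80.
[1] 80 ≡ 2·3^3 + 2·3^2 + 2·3 + 2 (base 3). Lift 4: 554. −1: 553.
[2] 553 ≡ 2·4^4 + 2·4^2 + 2·4 + 1 (base 4). Lift 5: 6311. −1: 6310.
[3] 6310 ≡ 2·5^5 + 2·5^2 + 2·5 (base 5). Lift 6: 93396. −1: 93395.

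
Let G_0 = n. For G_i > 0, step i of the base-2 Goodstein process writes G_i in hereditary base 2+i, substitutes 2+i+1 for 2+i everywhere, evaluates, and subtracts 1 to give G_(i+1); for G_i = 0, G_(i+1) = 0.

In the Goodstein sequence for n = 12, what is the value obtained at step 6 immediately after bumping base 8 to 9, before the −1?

3486784575

base 2: 12 = 2^(2 + 1) + 2^2; at 3: 3^(3 + 1) + 3^3 = 108; next = 107
base 3: 107 = 3^(3 + 1) + 2·3^2 + 2·3 + 2; at 4: 4^(4 + 1) + 2·4^2 + 2·4 + 2 = 1066; next = 1065
base 4: 1065 = 4^(4 + 1) + 2·4^2 + 2·4 + 1; at 5: 5^(5 + 1) + 2·5^2 + 2·5 + 1 = 15686; next = 15685
base 5: 15685 = 5^(5 + 1) + 2·5^2 + 2·5; at 6: 6^(6 + 1) + 2·6^2 + 2·6 = 280020; next = 280019
base 6: 280019 = 6^(6 + 1) + 2·6^2 + 6 + 5; at 7: 7^(7 + 1) + 2·7^2 + 7 + 5 = 5764911; next = 5764910
base 7: 5764910 = 7^(7 + 1) + 2·7^2 + 7 + 4; at 8: 8^(8 + 1) + 2·8^2 + 8 + 4 = 134217868; next = 134217867
base 8: 134217867 = 8^(8 + 1) + 2·8^2 + 8 + 3; at 9: 9^(9 + 1) + 2·9^2 + 9 + 3 = 3486784575; next = 3486784574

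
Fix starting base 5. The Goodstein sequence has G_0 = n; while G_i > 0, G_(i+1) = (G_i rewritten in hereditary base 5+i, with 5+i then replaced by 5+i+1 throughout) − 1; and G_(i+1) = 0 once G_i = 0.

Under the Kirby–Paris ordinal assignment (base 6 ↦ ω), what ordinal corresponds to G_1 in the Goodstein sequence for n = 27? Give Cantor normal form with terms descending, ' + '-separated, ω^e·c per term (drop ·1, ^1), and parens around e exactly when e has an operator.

(0) 27|_5 = 5^2 + 2 ↦ 6^2 + 2|_6 = 38 ⇒ 37
(1) 37|_6 = 6^2 + 1 ↦ 7^2 + 1|_7 = 50 ⇒ 49

ω^2 + 1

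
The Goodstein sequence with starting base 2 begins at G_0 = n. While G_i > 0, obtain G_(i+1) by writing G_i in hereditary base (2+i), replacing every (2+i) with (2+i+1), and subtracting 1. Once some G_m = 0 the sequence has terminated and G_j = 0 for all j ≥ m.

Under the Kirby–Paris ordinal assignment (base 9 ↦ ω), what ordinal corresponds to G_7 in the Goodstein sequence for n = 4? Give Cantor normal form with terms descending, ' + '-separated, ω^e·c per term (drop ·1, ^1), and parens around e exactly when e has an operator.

ω^2·2 + ω + 2

(0) 4|_2 = 2^2 ↦ 3^3|_3 = 27 ⇒ 26
(1) 26|_3 = 2·3^2 + 2·3 + 2 ↦ 2·4^2 + 2·4 + 2|_4 = 42 ⇒ 41
(2) 41|_4 = 2·4^2 + 2·4 + 1 ↦ 2·5^2 + 2·5 + 1|_5 = 61 ⇒ 60
(3) 60|_5 = 2·5^2 + 2·5 ↦ 2·6^2 + 2·6|_6 = 84 ⇒ 83
(4) 83|_6 = 2·6^2 + 6 + 5 ↦ 2·7^2 + 7 + 5|_7 = 110 ⇒ 109
(5) 109|_7 = 2·7^2 + 7 + 4 ↦ 2·8^2 + 8 + 4|_8 = 140 ⇒ 139
(6) 139|_8 = 2·8^2 + 8 + 3 ↦ 2·9^2 + 9 + 3|_9 = 174 ⇒ 173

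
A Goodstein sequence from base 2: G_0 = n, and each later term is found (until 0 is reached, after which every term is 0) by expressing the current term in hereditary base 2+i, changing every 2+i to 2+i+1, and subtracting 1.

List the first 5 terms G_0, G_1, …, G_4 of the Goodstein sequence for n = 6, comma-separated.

6, 29, 257, 3125, 46655

step 0: 6 = 2^2 + 2; sub 3 for 2: 3^3 + 3; = 30; G_1 = 30−1 = 29
step 1: 29 = 3^3 + 2; sub 4 for 3: 4^4 + 2; = 258; G_2 = 258−1 = 257
step 2: 257 = 4^4 + 1; sub 5 for 4: 5^5 + 1; = 3126; G_3 = 3126−1 = 3125
step 3: 3125 = 5^5; sub 6 for 5: 6^6; = 46656; G_4 = 46656−1 = 46655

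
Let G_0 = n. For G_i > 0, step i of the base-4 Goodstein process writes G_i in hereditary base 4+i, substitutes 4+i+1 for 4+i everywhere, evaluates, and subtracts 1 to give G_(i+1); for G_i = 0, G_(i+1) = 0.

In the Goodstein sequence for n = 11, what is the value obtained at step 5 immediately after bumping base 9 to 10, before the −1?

G_0 = 11. HB_4(11) = 2·4 + 3. Bump = 13. G_1 = 12.
G_1 = 12. HB_5(12) = 2·5 + 2. Bump = 14. G_2 = 13.
G_2 = 13. HB_6(13) = 2·6 + 1. Bump = 15. G_3 = 14.
G_3 = 14. HB_7(14) = 2·7. Bump = 16. G_4 = 15.
G_4 = 15. HB_8(15) = 8 + 7. Bump = 16. G_5 = 15.

16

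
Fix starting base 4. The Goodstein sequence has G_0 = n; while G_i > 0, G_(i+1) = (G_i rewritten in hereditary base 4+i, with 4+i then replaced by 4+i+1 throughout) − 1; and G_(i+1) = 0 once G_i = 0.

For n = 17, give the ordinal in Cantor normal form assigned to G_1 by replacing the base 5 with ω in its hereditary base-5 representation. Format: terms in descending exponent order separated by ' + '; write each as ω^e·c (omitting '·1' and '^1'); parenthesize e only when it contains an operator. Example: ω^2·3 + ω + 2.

ω^2

i=0: 17 = 4^2 + 1 (b=4); 4→5: 5^2 + 1 = 26; 26−1 = 25
i=1: 25 = 5^2 (b=5); 5→6: 6^2 = 36; 36−1 = 35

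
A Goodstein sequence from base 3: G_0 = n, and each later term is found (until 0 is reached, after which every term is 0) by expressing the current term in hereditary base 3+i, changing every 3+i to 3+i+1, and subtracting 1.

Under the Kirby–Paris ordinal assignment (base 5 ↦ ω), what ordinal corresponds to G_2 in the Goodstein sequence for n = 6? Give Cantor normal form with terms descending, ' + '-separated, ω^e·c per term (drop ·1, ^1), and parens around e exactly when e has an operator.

ω + 2

step 0: 6 = 2·3; sub 4 for 3: 2·4; = 8; G_1 = 8−1 = 7
step 1: 7 = 4 + 3; sub 5 for 4: 5 + 3; = 8; G_2 = 8−1 = 7
step 2: 7 = 5 + 2; sub 6 for 5: 6 + 2; = 8; G_3 = 8−1 = 7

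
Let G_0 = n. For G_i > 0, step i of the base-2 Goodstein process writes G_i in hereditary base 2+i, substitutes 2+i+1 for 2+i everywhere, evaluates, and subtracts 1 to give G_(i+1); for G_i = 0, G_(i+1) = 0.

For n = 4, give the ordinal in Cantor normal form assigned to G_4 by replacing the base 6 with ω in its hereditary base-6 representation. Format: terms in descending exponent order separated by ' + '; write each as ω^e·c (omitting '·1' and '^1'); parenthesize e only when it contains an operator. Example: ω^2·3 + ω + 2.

ω^2·2 + ω + 5

G_0 = 4. HB_2(4) = 2^2. Bump = 27. G_1 = 26.
G_1 = 26. HB_3(26) = 2·3^2 + 2·3 + 2. Bump = 42. G_2 = 41.
G_2 = 41. HB_4(41) = 2·4^2 + 2·4 + 1. Bump = 61. G_3 = 60.
G_3 = 60. HB_5(60) = 2·5^2 + 2·5. Bump = 84. G_4 = 83.
G_4 = 83. HB_6(83) = 2·6^2 + 6 + 5. Bump = 110. G_5 = 109.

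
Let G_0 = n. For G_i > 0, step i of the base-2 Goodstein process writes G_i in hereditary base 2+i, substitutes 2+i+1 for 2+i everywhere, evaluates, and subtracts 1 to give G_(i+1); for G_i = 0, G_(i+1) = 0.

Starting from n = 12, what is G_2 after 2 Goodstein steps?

[0] 12 ≡ 2^(2 + 1) + 2^2 (base 2). Lift 3: 108. −1: 107.
[1] 107 ≡ 3^(3 + 1) + 2·3^2 + 2·3 + 2 (base 3). Lift 4: 1066. −1: 1065.

1065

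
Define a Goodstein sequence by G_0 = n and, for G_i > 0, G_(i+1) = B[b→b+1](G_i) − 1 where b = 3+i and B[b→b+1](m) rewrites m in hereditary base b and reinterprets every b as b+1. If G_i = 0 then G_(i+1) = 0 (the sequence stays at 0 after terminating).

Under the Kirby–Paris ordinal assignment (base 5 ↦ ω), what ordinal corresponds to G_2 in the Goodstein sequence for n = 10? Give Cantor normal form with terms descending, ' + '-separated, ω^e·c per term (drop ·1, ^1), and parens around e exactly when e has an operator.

i=0: 10 = 3^2 + 1 (b=3); 3→4: 4^2 + 1 = 17; 17−1 = 16
i=1: 16 = 4^2 (b=4); 4→5: 5^2 = 25; 25−1 = 24
i=2: 24 = 4·5 + 4 (b=5); 5→6: 4·6 + 4 = 28; 28−1 = 27

ω·4 + 4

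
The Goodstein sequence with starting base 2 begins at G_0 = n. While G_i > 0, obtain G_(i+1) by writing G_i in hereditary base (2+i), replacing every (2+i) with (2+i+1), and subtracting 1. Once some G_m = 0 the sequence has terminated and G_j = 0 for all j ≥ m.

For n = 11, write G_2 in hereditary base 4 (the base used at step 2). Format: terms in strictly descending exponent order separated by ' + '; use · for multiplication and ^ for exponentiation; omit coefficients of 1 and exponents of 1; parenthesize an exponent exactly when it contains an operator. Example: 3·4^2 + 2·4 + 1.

4^(4 + 1) + 3

G_0 = 11. HB_2(11) = 2^(2 + 1) + 2 + 1. Bump = 85. G_1 = 84.
G_1 = 84. HB_3(84) = 3^(3 + 1) + 3. Bump = 1028. G_2 = 1027.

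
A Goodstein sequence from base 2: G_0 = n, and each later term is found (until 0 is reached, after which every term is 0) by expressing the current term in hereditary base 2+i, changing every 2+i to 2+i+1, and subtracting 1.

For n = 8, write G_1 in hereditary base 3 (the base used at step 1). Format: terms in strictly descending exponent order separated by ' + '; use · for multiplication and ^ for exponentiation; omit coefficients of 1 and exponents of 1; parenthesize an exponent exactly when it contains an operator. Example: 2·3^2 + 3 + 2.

2·3^3 + 2·3^2 + 2·3 + 2

G_0 = 8. HB_2(8) = 2^(2 + 1). Bump = 81. G_1 = 80.
G_1 = 80. HB_3(80) = 2·3^3 + 2·3^2 + 2·3 + 2. Bump = 554. G_2 = 553.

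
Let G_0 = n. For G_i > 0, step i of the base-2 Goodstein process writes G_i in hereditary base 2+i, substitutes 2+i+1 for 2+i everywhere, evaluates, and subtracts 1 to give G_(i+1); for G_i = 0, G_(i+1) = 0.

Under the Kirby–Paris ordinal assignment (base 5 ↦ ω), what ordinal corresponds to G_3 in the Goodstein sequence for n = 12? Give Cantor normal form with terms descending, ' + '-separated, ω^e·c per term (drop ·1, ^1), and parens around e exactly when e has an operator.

ω^(ω + 1) + ω^2·2 + ω·2

(0) 12|_2 = 2^(2 + 1) + 2^2 ↦ 3^(3 + 1) + 3^3|_3 = 108 ⇒ 107
(1) 107|_3 = 3^(3 + 1) + 2·3^2 + 2·3 + 2 ↦ 4^(4 + 1) + 2·4^2 + 2·4 + 2|_4 = 1066 ⇒ 1065
(2) 1065|_4 = 4^(4 + 1) + 2·4^2 + 2·4 + 1 ↦ 5^(5 + 1) + 2·5^2 + 2·5 + 1|_5 = 15686 ⇒ 15685
(3) 15685|_5 = 5^(5 + 1) + 2·5^2 + 2·5 ↦ 6^(6 + 1) + 2·6^2 + 2·6|_6 = 280020 ⇒ 280019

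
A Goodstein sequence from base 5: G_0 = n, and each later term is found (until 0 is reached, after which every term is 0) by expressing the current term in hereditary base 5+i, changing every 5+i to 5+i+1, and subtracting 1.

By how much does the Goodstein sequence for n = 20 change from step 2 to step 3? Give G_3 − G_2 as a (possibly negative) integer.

i=0: 20 = 4·5 (b=5); 5→6: 4·6 = 24; 24−1 = 23
i=1: 23 = 3·6 + 5 (b=6); 6→7: 3·7 + 5 = 26; 26−1 = 25
i=2: 25 = 3·7 + 4 (b=7); 7→8: 3·8 + 4 = 28; 28−1 = 27

2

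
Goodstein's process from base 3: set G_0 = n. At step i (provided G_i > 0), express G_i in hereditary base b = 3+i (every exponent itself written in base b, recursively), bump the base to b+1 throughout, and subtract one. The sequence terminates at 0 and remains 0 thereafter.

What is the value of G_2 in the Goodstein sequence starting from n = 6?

base 3: 6 = 2·3; at 4: 2·4 = 8; next = 7
base 4: 7 = 4 + 3; at 5: 5 + 3 = 8; next = 7
base 5: 7 = 5 + 2; at 6: 6 + 2 = 8; next = 7

7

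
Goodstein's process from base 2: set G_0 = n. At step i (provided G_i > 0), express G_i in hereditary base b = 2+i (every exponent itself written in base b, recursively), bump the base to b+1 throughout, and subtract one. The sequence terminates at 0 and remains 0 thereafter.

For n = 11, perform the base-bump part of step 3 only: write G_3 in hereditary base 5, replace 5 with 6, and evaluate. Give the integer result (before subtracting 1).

279938

i=0: 11 = 2^(2 + 1) + 2 + 1 (b=2); 2→3: 3^(3 + 1) + 3 + 1 = 85; 85−1 = 84
i=1: 84 = 3^(3 + 1) + 3 (b=3); 3→4: 4^(4 + 1) + 4 = 1028; 1028−1 = 1027
i=2: 1027 = 4^(4 + 1) + 3 (b=4); 4→5: 5^(5 + 1) + 3 = 15628; 15628−1 = 15627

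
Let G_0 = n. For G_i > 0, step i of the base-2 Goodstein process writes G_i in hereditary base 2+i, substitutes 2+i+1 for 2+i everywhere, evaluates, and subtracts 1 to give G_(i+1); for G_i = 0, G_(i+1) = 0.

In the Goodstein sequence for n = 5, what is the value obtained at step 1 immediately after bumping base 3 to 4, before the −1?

base 2: 5 = 2^2 + 1; at 3: 3^3 + 1 = 28; next = 27
base 3: 27 = 3^3; at 4: 4^4 = 256; next = 255

256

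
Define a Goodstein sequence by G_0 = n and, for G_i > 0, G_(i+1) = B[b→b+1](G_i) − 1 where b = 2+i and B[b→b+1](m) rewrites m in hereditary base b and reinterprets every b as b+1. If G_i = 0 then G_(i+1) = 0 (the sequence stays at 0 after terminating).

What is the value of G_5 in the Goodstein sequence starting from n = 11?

5764801

[0] 11 ≡ 2^(2 + 1) + 2 + 1 (base 2). Lift 3: 85. −1: 84.
[1] 84 ≡ 3^(3 + 1) + 3 (base 3). Lift 4: 1028. −1: 1027.
[2] 1027 ≡ 4^(4 + 1) + 3 (base 4). Lift 5: 15628. −1: 15627.
[3] 15627 ≡ 5^(5 + 1) + 2 (base 5). Lift 6: 279938. −1: 279937.
[4] 279937 ≡ 6^(6 + 1) + 1 (base 6). Lift 7: 5764802. −1: 5764801.
[5] 5764801 ≡ 7^(7 + 1) (base 7). Lift 8: 134217728. −1: 134217727.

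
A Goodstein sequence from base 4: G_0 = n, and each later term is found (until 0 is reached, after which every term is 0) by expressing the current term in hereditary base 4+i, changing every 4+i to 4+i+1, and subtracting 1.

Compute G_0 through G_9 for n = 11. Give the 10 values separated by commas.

base 4: 11 = 2·4 + 3; at 5: 2·5 + 3 = 13; next = 12
base 5: 12 = 2·5 + 2; at 6: 2·6 + 2 = 14; next = 13
base 6: 13 = 2·6 + 1; at 7: 2·7 + 1 = 15; next = 14
base 7: 14 = 2·7; at 8: 2·8 = 16; next = 15
base 8: 15 = 8 + 7; at 9: 9 + 7 = 16; next = 15
base 9: 15 = 9 + 6; at 10: 10 + 6 = 16; next = 15
base 10: 15 = 10 + 5; at 11: 11 + 5 = 16; next = 15
base 11: 15 = 11 + 4; at 12: 12 + 4 = 16; next = 15
base 12: 15 = 12 + 3; at 13: 13 + 3 = 16; next = 15

11, 12, 13, 14, 15, 15, 15, 15, 15, 15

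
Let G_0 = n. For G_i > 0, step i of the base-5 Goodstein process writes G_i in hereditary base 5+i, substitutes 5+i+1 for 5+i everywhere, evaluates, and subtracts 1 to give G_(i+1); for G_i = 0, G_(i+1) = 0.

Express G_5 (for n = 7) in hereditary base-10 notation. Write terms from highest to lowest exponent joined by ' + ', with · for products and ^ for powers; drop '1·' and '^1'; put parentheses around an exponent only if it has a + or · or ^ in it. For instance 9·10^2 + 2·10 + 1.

5

[0] 7 ≡ 5 + 2 (base 5). Lift 6: 8. −1: 7.
[1] 7 ≡ 6 + 1 (base 6). Lift 7: 8. −1: 7.
[2] 7 ≡ 7 (base 7). Lift 8: 8. −1: 7.
[3] 7 ≡ 7 (base 8). Lift 9: 7. −1: 6.
[4] 6 ≡ 6 (base 9). Lift 10: 6. −1: 5.
[5] 5 ≡ 5 (base 10). Lift 11: 5. −1: 4.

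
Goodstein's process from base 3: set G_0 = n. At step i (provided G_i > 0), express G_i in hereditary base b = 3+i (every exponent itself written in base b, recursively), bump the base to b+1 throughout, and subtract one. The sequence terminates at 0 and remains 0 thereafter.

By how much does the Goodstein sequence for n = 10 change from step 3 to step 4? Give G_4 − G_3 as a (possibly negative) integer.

[0] 10 ≡ 3^2 + 1 (base 3). Lift 4: 17. −1: 16.
[1] 16 ≡ 4^2 (base 4). Lift 5: 25. −1: 24.
[2] 24 ≡ 4·5 + 4 (base 5). Lift 6: 28. −1: 27.
[3] 27 ≡ 4·6 + 3 (base 6). Lift 7: 31. −1: 30.

3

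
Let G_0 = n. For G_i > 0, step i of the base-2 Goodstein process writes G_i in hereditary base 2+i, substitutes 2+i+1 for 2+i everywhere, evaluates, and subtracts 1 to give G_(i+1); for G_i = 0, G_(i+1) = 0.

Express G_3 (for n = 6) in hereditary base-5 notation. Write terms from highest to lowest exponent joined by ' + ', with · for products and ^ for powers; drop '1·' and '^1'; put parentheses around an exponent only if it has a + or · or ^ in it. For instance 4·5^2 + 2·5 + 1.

5^5

[0] 6 ≡ 2^2 + 2 (base 2). Lift 3: 30. −1: 29.
[1] 29 ≡ 3^3 + 2 (base 3). Lift 4: 258. −1: 257.
[2] 257 ≡ 4^4 + 1 (base 4). Lift 5: 3126. −1: 3125.
[3] 3125 ≡ 5^5 (base 5). Lift 6: 46656. −1: 46655.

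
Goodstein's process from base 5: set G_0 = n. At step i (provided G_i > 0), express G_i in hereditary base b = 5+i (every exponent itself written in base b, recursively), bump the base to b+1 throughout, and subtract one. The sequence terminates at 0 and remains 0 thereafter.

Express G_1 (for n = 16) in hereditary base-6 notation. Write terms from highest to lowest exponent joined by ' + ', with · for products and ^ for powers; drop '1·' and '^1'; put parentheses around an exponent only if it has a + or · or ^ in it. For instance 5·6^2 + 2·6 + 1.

3·6

[0] 16 ≡ 3·5 + 1 (base 5). Lift 6: 19. −1: 18.
[1] 18 ≡ 3·6 (base 6). Lift 7: 21. −1: 20.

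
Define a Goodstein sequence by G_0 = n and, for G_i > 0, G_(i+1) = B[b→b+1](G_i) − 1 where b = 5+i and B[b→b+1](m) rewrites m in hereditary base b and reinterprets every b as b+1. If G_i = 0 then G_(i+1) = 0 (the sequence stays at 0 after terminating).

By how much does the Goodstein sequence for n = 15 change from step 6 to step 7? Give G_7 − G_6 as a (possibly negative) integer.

G_0=15  [base 5] 3·5  →[5↦6]→  3·6 = 18  −1 ⇒ G_1=17
G_1=17  [base 6] 2·6 + 5  →[6↦7]→  2·7 + 5 = 19  −1 ⇒ G_2=18
G_2=18  [base 7] 2·7 + 4  →[7↦8]→  2·8 + 4 = 20  −1 ⇒ G_3=19
G_3=19  [base 8] 2·8 + 3  →[8↦9]→  2·9 + 3 = 21  −1 ⇒ G_4=20
G_4=20  [base 9] 2·9 + 2  →[9↦10]→  2·10 + 2 = 22  −1 ⇒ G_5=21
G_5=21  [base 10] 2·10 + 1  →[10↦11]→  2·11 + 1 = 23  −1 ⇒ G_6=22
G_6=22  [base 11] 2·11  →[11↦12]→  2·12 = 24  −1 ⇒ G_7=23

1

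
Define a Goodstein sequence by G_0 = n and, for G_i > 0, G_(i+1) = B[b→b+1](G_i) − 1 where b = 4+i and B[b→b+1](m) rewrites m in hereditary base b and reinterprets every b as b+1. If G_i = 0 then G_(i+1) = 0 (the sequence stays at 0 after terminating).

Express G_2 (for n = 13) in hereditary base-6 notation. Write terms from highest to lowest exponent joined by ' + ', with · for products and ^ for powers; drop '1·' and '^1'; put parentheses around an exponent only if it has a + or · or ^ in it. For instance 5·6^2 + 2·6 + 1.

2·6 + 5

step 0: 13 = 3·4 + 1; sub 5 for 4: 3·5 + 1; = 16; G_1 = 16−1 = 15
step 1: 15 = 3·5; sub 6 for 5: 3·6; = 18; G_2 = 18−1 = 17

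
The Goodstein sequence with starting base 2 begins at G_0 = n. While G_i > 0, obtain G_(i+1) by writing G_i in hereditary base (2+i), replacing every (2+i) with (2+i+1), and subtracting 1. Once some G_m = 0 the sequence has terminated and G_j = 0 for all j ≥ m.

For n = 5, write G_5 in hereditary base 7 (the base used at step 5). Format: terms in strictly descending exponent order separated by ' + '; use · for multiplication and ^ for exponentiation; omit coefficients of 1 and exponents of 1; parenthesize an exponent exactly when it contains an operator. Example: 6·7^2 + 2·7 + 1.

i=0: 5 = 2^2 + 1 (b=2); 2→3: 3^3 + 1 = 28; 28−1 = 27
i=1: 27 = 3^3 (b=3); 3→4: 4^4 = 256; 256−1 = 255
i=2: 255 = 3·4^3 + 3·4^2 + 3·4 + 3 (b=4); 4→5: 3·5^3 + 3·5^2 + 3·5 + 3 = 468; 468−1 = 467
i=3: 467 = 3·5^3 + 3·5^2 + 3·5 + 2 (b=5); 5→6: 3·6^3 + 3·6^2 + 3·6 + 2 = 776; 776−1 = 775
i=4: 775 = 3·6^3 + 3·6^2 + 3·6 + 1 (b=6); 6→7: 3·7^3 + 3·7^2 + 3·7 + 1 = 1198; 1198−1 = 1197
i=5: 1197 = 3·7^3 + 3·7^2 + 3·7 (b=7); 7→8: 3·8^3 + 3·8^2 + 3·8 = 1752; 1752−1 = 1751

3·7^3 + 3·7^2 + 3·7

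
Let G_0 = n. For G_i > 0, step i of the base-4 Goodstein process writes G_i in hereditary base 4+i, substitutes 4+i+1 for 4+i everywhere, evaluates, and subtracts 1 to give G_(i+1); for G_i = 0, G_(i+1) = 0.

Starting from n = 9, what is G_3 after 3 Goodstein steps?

11

G_0 = 9. HB_4(9) = 2·4 + 1. Bump = 11. G_1 = 10.
G_1 = 10. HB_5(10) = 2·5. Bump = 12. G_2 = 11.
G_2 = 11. HB_6(11) = 6 + 5. Bump = 12. G_3 = 11.
G_3 = 11. HB_7(11) = 7 + 4. Bump = 12. G_4 = 11.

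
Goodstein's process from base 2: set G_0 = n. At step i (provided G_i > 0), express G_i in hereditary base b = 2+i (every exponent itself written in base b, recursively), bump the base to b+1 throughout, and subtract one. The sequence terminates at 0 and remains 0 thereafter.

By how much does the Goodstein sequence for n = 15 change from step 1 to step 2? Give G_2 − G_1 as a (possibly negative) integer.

1172

G_0=15  [base 2] 2^(2 + 1) + 2^2 + 2 + 1  →[2↦3]→  3^(3 + 1) + 3^3 + 3 + 1 = 112  −1 ⇒ G_1=111
G_1=111  [base 3] 3^(3 + 1) + 3^3 + 3  →[3↦4]→  4^(4 + 1) + 4^4 + 4 = 1284  −1 ⇒ G_2=1283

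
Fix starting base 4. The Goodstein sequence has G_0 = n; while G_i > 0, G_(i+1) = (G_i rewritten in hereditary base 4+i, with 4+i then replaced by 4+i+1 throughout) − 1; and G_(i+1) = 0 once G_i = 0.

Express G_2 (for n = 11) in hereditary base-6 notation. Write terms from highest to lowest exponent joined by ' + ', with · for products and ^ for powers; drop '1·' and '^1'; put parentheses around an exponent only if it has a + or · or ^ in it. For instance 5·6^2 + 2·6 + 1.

2·6 + 1

(0) 11|_4 = 2·4 + 3 ↦ 2·5 + 3|_5 = 13 ⇒ 12
(1) 12|_5 = 2·5 + 2 ↦ 2·6 + 2|_6 = 14 ⇒ 13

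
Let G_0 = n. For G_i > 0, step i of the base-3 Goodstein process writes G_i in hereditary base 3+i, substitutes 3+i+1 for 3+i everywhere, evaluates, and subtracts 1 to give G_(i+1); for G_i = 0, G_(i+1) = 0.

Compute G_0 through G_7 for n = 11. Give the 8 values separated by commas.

i=0: 11 = 3^2 + 2 (b=3); 3→4: 4^2 + 2 = 18; 18−1 = 17
i=1: 17 = 4^2 + 1 (b=4); 4→5: 5^2 + 1 = 26; 26−1 = 25
i=2: 25 = 5^2 (b=5); 5→6: 6^2 = 36; 36−1 = 35
i=3: 35 = 5·6 + 5 (b=6); 6→7: 5·7 + 5 = 40; 40−1 = 39
i=4: 39 = 5·7 + 4 (b=7); 7→8: 5·8 + 4 = 44; 44−1 = 43
i=5: 43 = 5·8 + 3 (b=8); 8→9: 5·9 + 3 = 48; 48−1 = 47
i=6: 47 = 5·9 + 2 (b=9); 9→10: 5·10 + 2 = 52; 52−1 = 51

11, 17, 25, 35, 39, 43, 47, 51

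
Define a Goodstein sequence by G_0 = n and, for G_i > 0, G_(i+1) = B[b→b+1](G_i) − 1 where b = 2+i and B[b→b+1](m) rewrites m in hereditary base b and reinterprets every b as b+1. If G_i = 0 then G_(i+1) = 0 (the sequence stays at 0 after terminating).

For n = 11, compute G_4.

279937

G_0=11  [base 2] 2^(2 + 1) + 2 + 1  →[2↦3]→  3^(3 + 1) + 3 + 1 = 85  −1 ⇒ G_1=84
G_1=84  [base 3] 3^(3 + 1) + 3  →[3↦4]→  4^(4 + 1) + 4 = 1028  −1 ⇒ G_2=1027
G_2=1027  [base 4] 4^(4 + 1) + 3  →[4↦5]→  5^(5 + 1) + 3 = 15628  −1 ⇒ G_3=15627
G_3=15627  [base 5] 5^(5 + 1) + 2  →[5↦6]→  6^(6 + 1) + 2 = 279938  −1 ⇒ G_4=279937
G_4=279937  [base 6] 6^(6 + 1) + 1  →[6↦7]→  7^(7 + 1) + 1 = 5764802  −1 ⇒ G_5=5764801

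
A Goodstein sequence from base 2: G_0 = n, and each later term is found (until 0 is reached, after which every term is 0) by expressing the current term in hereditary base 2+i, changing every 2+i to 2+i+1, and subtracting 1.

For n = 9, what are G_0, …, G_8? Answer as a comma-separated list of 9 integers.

9, 81, 1023, 9842, 140743, 2471826, 50333399, 1162263921, 30000003325

G_0 = 9. HB_2(9) = 2^(2 + 1) + 1. Bump = 82. G_1 = 81.
G_1 = 81. HB_3(81) = 3^(3 + 1). Bump = 1024. G_2 = 1023.
G_2 = 1023. HB_4(1023) = 3·4^4 + 3·4^3 + 3·4^2 + 3·4 + 3. Bump = 9843. G_3 = 9842.
G_3 = 9842. HB_5(9842) = 3·5^5 + 3·5^3 + 3·5^2 + 3·5 + 2. Bump = 140744. G_4 = 140743.
G_4 = 140743. HB_6(140743) = 3·6^6 + 3·6^3 + 3·6^2 + 3·6 + 1. Bump = 2471827. G_5 = 2471826.
G_5 = 2471826. HB_7(2471826) = 3·7^7 + 3·7^3 + 3·7^2 + 3·7. Bump = 50333400. G_6 = 50333399.
G_6 = 50333399. HB_8(50333399) = 3·8^8 + 3·8^3 + 3·8^2 + 2·8 + 7. Bump = 1162263922. G_7 = 1162263921.
G_7 = 1162263921. HB_9(1162263921) = 3·9^9 + 3·9^3 + 3·9^2 + 2·9 + 6. Bump = 30000003326. G_8 = 30000003325.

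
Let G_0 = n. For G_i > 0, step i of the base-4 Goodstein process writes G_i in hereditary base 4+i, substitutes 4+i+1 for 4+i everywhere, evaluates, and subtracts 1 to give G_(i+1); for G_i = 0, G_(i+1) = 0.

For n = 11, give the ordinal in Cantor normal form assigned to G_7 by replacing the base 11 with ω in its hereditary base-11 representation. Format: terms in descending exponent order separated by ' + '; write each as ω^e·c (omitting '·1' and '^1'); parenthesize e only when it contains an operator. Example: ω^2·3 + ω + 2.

ω + 4

step 0: 11 = 2·4 + 3; sub 5 for 4: 2·5 + 3; = 13; G_1 = 13−1 = 12
step 1: 12 = 2·5 + 2; sub 6 for 5: 2·6 + 2; = 14; G_2 = 14−1 = 13
step 2: 13 = 2·6 + 1; sub 7 for 6: 2·7 + 1; = 15; G_3 = 15−1 = 14
step 3: 14 = 2·7; sub 8 for 7: 2·8; = 16; G_4 = 16−1 = 15
step 4: 15 = 8 + 7; sub 9 for 8: 9 + 7; = 16; G_5 = 16−1 = 15
step 5: 15 = 9 + 6; sub 10 for 9: 10 + 6; = 16; G_6 = 16−1 = 15
step 6: 15 = 10 + 5; sub 11 for 10: 11 + 5; = 16; G_7 = 16−1 = 15
step 7: 15 = 11 + 4; sub 12 for 11: 12 + 4; = 16; G_8 = 16−1 = 15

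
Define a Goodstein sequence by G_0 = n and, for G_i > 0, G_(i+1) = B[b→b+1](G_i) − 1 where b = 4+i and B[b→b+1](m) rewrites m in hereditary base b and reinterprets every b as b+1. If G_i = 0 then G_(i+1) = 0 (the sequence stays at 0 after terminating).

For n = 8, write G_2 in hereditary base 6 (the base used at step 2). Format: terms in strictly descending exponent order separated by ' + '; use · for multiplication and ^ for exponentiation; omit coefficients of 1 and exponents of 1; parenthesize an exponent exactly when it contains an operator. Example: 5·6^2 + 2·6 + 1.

6 + 3

(0) 8|_4 = 2·4 ↦ 2·5|_5 = 10 ⇒ 9
(1) 9|_5 = 5 + 4 ↦ 6 + 4|_6 = 10 ⇒ 9
(2) 9|_6 = 6 + 3 ↦ 7 + 3|_7 = 10 ⇒ 9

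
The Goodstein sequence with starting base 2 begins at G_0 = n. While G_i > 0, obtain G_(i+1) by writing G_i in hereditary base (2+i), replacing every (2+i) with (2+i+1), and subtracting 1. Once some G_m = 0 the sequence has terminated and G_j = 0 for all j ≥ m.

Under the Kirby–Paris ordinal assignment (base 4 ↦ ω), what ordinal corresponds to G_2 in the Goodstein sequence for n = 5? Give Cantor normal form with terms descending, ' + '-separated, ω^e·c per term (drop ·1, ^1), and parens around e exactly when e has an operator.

G_0=5  [base 2] 2^2 + 1  →[2↦3]→  3^3 + 1 = 28  −1 ⇒ G_1=27
G_1=27  [base 3] 3^3  →[3↦4]→  4^4 = 256  −1 ⇒ G_2=255
G_2=255  [base 4] 3·4^3 + 3·4^2 + 3·4 + 3  →[4↦5]→  3·5^3 + 3·5^2 + 3·5 + 3 = 468  −1 ⇒ G_3=467

ω^3·3 + ω^2·3 + ω·3 + 3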